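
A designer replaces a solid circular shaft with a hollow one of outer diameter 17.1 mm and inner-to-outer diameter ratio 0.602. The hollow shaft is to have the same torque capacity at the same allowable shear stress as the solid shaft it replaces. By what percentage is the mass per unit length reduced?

30.0 %

Equal τ_max and T ⇒ the solid shaft needs d_s³ = d_o³(1−k⁴), so d_s = 17.1·(1−0.602⁴)^(1/3) = 16.32 mm.
Area ratio A_h/A_s = d_o²(1−k²)/d_s² = (1−k²)/(1−k⁴)^(2/3) = 0.7003.
Mass saving = 1 − 0.7003 = 30.0 %.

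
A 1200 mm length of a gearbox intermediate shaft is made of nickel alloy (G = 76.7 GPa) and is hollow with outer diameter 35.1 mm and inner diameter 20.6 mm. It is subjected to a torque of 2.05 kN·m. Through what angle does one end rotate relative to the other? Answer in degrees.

J = π(d_o⁴ − d_i⁴)/32 = π(0.0351⁴ − 0.0206⁴)/32 = 1.313×10^-7 m⁴.
θ = T·L/(G·J) = 2050 × 1.20 / (76.7×10⁹ × 1.313×10^-7) = 0.2442 rad.

14.0°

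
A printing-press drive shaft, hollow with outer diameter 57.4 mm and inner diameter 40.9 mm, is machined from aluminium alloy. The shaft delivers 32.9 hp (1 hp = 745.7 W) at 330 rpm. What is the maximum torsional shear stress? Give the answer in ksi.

ω = 2π·330/60 = 34.56 rad/s, so T = P/ω = 32.9×745.7 / 34.56 = 709.9 N·m.
J = π(d_o⁴ − d_i⁴)/32 = π(0.0574⁴ − 0.0409⁴)/32 = 7.910×10^-7 m⁴.
τ_max = T·r/J = 709.9 × 0.0287 / 7.910×10^-7 = 2.576×10^7 Pa.

3.74 ksi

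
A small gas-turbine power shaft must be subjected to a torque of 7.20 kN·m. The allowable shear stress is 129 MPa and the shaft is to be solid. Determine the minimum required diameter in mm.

65.8 mm

For a solid shaft τ_max = 16T/(πd³), so d = (16T/(π τ_allow))^(1/3) = (16·7200/(π·1.29×10^8))^(1/3) = 0.06575 m.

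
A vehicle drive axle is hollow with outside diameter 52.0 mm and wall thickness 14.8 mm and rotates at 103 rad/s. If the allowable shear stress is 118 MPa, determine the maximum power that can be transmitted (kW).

324 kW

J = π(d_o⁴ − d_i⁴)/32 = π(0.0520⁴ − 0.0224⁴)/32 = 6.931×10^-7 m⁴.
T_max = τ_allow·J/r = 1.18×10^8 × 6.931×10^-7 / 0.0260 = 3146 N·m.
ω = 103 rad/s, so P_max = T_max·ω = 3.240×10^5 W.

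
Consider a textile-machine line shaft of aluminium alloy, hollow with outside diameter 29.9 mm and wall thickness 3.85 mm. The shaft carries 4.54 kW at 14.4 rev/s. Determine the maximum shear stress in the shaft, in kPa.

13700 kPa

ω = 2π·14.4 = 90.48 rad/s, so T = P/ω = 4.54×10³ / 90.48 = 50.18 N·m.
J = π(d_o⁴ − d_i⁴)/32 = π(0.0299⁴ − 0.0222⁴)/32 = 5.462×10^-8 m⁴.
τ_max = T·r/J = 50.18 × 0.0149 / 5.462×10^-8 = 1.373×10^7 Pa.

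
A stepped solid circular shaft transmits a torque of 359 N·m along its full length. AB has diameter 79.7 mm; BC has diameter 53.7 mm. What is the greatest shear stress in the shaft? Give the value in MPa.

11.8 MPa

Under the same torque, τ_max = 16T/(πd³) is largest where d is smallest — segment BC (d = 53.7 mm).
τ_max = 16·359.0/(π·(0.0537)³) = 1.181×10^7 Pa.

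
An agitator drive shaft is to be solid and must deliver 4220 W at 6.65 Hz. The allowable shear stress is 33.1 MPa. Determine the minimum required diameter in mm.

25.0 mm

ω = 2π·6.65 = 41.78 rad/s, so T = P/ω = 4220 / 41.78 = 101.0 N·m.
For a solid shaft τ_max = 16T/(πd³), so d = (16T/(π τ_allow))^(1/3) = (16·101.0/(π·3.31×10^7))^(1/3) = 0.02495 m.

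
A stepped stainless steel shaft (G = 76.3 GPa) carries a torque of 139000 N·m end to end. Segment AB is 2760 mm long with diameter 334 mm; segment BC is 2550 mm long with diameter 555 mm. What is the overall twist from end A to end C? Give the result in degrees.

J_AB = π(0.334)⁴/32 = 1.22×10^-3 m⁴; J_BC = π(0.555)⁴/32 = 9.31×10^-3 m⁴.
θ = (T/G)·Σ L_i/J_i = (139000/76.3×10⁹)·(2.76/1.22×10^-3 + 2.55/9.31×10^-3) = 4.614×10^-3 rad.

0.264°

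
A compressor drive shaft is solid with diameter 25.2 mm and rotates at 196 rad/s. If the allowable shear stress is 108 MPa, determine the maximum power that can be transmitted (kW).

66.5 kW

J = πd⁴/32 = π(0.0252)⁴/32 = 3.959×10^-8 m⁴.
T_max = τ_allow·J/r = 1.08×10^8 × 3.959×10^-8 / 0.0126 = 339.4 N·m.
ω = 196 rad/s, so P_max = T_max·ω = 6.651×10^4 W.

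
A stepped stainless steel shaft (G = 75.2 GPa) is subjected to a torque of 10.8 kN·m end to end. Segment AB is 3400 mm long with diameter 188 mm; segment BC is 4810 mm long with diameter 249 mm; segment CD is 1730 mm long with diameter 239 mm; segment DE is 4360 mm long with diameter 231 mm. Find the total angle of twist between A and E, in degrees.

0.506°

J_AB = π(0.188)⁴/32 = 1.23×10^-4 m⁴; J_BC = π(0.249)⁴/32 = 3.77×10^-4 m⁴; J_CD = π(0.239)⁴/32 = 3.20×10^-4 m⁴; J_DE = π(0.231)⁴/32 = 2.80×10^-4 m⁴.
θ = (T/G)·Σ L_i/J_i = (10800/75.2×10⁹)·(3.40/1.23×10^-4 + 4.81/3.77×10^-4 + 1.73/3.20×10^-4 + 4.36/2.80×10^-4) = 8.828×10^-3 rad.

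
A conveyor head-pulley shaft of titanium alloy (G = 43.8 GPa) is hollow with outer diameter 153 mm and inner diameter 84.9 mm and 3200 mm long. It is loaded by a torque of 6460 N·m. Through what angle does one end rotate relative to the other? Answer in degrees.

0.555°

J = π(d_o⁴ − d_i⁴)/32 = π(0.153⁴ − 0.0849⁴)/32 = 4.870×10^-5 m⁴.
θ = T·L/(G·J) = 6460 × 3.20 / (43.8×10⁹ × 4.870×10^-5) = 9.692×10^-3 rad.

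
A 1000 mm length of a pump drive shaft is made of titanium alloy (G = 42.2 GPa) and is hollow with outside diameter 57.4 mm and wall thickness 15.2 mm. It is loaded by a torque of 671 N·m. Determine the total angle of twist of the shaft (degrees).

J = π(d_o⁴ − d_i⁴)/32 = π(0.0574⁴ − 0.0270⁴)/32 = 1.014×10^-6 m⁴.
θ = T·L/(G·J) = 671.0 × 1.00 / (42.2×10⁹ × 1.014×10^-6) = 0.01569 rad.

0.899°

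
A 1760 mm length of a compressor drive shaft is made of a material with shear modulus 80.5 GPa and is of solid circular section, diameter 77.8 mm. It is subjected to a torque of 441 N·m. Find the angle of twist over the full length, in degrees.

J = πd⁴/32 = π(0.0778)⁴/32 = 3.597×10^-6 m⁴.
θ = T·L/(G·J) = 441.0 × 1.76 / (80.5×10⁹ × 3.597×10^-6) = 2.681×10^-3 rad.

0.154°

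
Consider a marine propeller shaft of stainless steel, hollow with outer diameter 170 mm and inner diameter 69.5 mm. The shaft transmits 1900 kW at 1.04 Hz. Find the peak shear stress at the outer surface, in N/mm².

310 N/mm²

ω = 2π·1.04 = 6.535 rad/s, so T = P/ω = 1900×10³ / 6.535 = 290800 N·m.
J = π(d_o⁴ − d_i⁴)/32 = π(0.170⁴ − 0.0695⁴)/32 = 7.971×10^-5 m⁴.
τ_max = T·r/J = 290800 × 0.0850 / 7.971×10^-5 = 3.101×10^8 Pa.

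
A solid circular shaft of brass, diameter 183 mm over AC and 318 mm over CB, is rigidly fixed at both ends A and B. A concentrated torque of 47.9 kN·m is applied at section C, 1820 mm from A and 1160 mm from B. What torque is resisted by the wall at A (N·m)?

3130 N·m

Compatibility: T_A·a/J_AC = T_B·b/J_CB with T_A + T_B = T₀.
J_AC = 1.10×10^-4 m⁴, J_CB = 1.00×10^-3 m⁴, so T_A = T₀·(J_AC/a)/((J_AC/a)+(J_CB/b)) = 3129 N·m, T_B = 44770 N·m.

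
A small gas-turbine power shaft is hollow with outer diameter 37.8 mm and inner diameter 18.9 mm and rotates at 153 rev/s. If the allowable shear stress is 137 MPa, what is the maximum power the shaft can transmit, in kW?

1310 kW

J = π(d_o⁴ − d_i⁴)/32 = π(0.0378⁴ − 0.0189⁴)/32 = 1.879×10^-7 m⁴.
T_max = τ_allow·J/r = 1.37×10^8 × 1.879×10^-7 / 0.0189 = 1362 N·m.
ω = 2π·153 = 961.3 rad/s, so P_max = T_max·ω = 1.309×10^6 W.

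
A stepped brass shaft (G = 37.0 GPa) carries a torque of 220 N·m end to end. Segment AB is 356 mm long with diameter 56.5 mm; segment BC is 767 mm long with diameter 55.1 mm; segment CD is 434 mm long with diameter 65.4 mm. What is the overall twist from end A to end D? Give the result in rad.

J_AB = π(0.0565)⁴/32 = 1.00×10^-6 m⁴; J_BC = π(0.0551)⁴/32 = 9.05×10^-7 m⁴; J_CD = π(0.0654)⁴/32 = 1.80×10^-6 m⁴.
θ = (T/G)·Σ L_i/J_i = (220.0/37.0×10⁹)·(0.356/1.00×10^-6 + 0.767/9.05×10^-7 + 0.434/1.80×10^-6) = 8.592×10^-3 rad.

0.00859 rad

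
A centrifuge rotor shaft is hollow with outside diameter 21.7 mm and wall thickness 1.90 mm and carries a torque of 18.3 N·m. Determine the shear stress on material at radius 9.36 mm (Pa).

J = π(d_o⁴ − d_i⁴)/32 = π(0.0217⁴ − 0.0179⁴)/32 = 1.169×10^-8 m⁴.
Shear stress varies linearly with radius: τ = T·r/J = 18.30 × 0.00936 / 1.169×10^-8 = 1.465×10^7 Pa.

1.47e7 Pa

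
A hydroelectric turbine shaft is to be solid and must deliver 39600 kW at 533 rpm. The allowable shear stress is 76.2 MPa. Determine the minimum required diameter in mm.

ω = 2π·533/60 = 55.82 rad/s, so T = P/ω = 39600×10³ / 55.82 = 709500 N·m.
For a solid shaft τ_max = 16T/(πd³), so d = (16T/(π τ_allow))^(1/3) = (16·709500/(π·7.62×10^7))^(1/3) = 0.3620 m.

362 mm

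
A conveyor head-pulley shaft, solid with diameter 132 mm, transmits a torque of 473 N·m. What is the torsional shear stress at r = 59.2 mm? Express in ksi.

0.136 ksi

J = πd⁴/32 = π(0.132)⁴/32 = 2.981×10^-5 m⁴.
Shear stress varies linearly with radius: τ = T·r/J = 473.0 × 0.0592 / 2.981×10^-5 = 9.395×10^5 Pa.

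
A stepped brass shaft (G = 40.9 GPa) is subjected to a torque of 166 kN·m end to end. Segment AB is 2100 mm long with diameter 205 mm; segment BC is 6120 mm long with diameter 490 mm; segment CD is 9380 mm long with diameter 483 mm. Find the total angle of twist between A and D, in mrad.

J_AB = π(0.205)⁴/32 = 1.73×10^-4 m⁴; J_BC = π(0.490)⁴/32 = 5.66×10^-3 m⁴; J_CD = π(0.483)⁴/32 = 5.34×10^-3 m⁴.
θ = (T/G)·Σ L_i/J_i = (166000/40.9×10⁹)·(2.10/1.73×10^-4 + 6.12/5.66×10^-3 + 9.38/5.34×10^-3) = 0.06067 rad.

60.7 mrad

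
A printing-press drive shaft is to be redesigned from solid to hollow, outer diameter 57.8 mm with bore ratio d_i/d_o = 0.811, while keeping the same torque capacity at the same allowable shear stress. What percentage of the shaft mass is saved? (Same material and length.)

50.1 %

Equal τ_max and T ⇒ the solid shaft needs d_s³ = d_o³(1−k⁴), so d_s = 57.8·(1−0.811⁴)^(1/3) = 47.85 mm.
Area ratio A_h/A_s = d_o²(1−k²)/d_s² = (1−k²)/(1−k⁴)^(2/3) = 0.4994.
Mass saving = 1 − 0.4994 = 50.1 %.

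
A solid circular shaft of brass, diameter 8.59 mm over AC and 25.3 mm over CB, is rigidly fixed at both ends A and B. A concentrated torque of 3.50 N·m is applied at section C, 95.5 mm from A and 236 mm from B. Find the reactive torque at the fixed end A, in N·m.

Compatibility: T_A·a/J_AC = T_B·b/J_CB with T_A + T_B = T₀.
J_AC = 5.35×10^-10 m⁴, J_CB = 4.02×10^-8 m⁴, so T_A = T₀·(J_AC/a)/((J_AC/a)+(J_CB/b)) = 0.1113 N·m, T_B = 3.389 N·m.

0.111 N·m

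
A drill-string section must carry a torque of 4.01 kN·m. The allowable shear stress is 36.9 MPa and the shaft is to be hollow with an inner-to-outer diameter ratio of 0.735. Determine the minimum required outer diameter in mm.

For a hollow shaft with d_i/d_o = 0.735: τ_max = 16T/(π d_o³ (1−k⁴)), so d_o = [16T/(π τ_allow (1−k⁴))]^(1/3) = [16·4010/(π·3.69×10^7·0.7082)]^(1/3) = 0.09211 m.

92.1 mm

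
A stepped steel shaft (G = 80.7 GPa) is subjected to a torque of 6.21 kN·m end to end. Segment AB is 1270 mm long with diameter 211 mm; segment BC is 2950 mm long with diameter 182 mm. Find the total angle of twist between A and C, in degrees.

0.150°

J_AB = π(0.211)⁴/32 = 1.95×10^-4 m⁴; J_BC = π(0.182)⁴/32 = 1.08×10^-4 m⁴.
θ = (T/G)·Σ L_i/J_i = (6210/80.7×10⁹)·(1.27/1.95×10^-4 + 2.95/1.08×10^-4) = 2.610×10^-3 rad.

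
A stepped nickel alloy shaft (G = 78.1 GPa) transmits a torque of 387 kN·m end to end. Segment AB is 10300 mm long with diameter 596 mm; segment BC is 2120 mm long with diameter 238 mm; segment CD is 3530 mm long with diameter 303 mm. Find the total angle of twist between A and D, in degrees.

3.36°

J_AB = π(0.596)⁴/32 = 0.0124 m⁴; J_BC = π(0.238)⁴/32 = 3.15×10^-4 m⁴; J_CD = π(0.303)⁴/32 = 8.28×10^-4 m⁴.
θ = (T/G)·Σ L_i/J_i = (387000/78.1×10⁹)·(10.3/0.0124 + 2.12/3.15×10^-4 + 3.53/8.28×10^-4) = 0.05861 rad.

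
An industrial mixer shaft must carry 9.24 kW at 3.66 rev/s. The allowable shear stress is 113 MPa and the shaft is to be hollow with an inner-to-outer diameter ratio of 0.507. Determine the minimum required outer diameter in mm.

26.9 mm

ω = 2π·3.66 = 23.00 rad/s, so T = P/ω = 9.24×10³ / 23.00 = 401.8 N·m.
For a hollow shaft with d_i/d_o = 0.507: τ_max = 16T/(π d_o³ (1−k⁴)), so d_o = [16T/(π τ_allow (1−k⁴))]^(1/3) = [16·401.8/(π·1.13×10^8·0.9339)]^(1/3) = 0.02687 m.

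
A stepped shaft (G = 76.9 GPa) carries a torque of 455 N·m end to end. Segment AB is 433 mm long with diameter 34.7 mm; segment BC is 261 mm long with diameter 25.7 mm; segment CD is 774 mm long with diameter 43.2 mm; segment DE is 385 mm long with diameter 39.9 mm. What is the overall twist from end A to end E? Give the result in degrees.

4.39°

J_AB = π(0.0347)⁴/32 = 1.42×10^-7 m⁴; J_BC = π(0.0257)⁴/32 = 4.28×10^-8 m⁴; J_CD = π(0.0432)⁴/32 = 3.42×10^-7 m⁴; J_DE = π(0.0399)⁴/32 = 2.49×10^-7 m⁴.
θ = (T/G)·Σ L_i/J_i = (455.0/76.9×10⁹)·(0.433/1.42×10^-7 + 0.261/4.28×10^-8 + 0.774/3.42×10^-7 + 0.385/2.49×10^-7) = 0.07660 rad.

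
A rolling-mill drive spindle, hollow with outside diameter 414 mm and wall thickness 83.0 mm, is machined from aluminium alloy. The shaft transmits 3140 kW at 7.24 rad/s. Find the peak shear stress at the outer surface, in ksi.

ω = 7.24 rad/s, so T = P/ω = 3140×10³ / 7.240 = 433700 N·m.
J = π(d_o⁴ − d_i⁴)/32 = π(0.414⁴ − 0.248⁴)/32 = 2.513×10^-3 m⁴.
τ_max = T·r/J = 433700 × 0.207 / 2.513×10^-3 = 3.573×10^7 Pa.

5.18 ksi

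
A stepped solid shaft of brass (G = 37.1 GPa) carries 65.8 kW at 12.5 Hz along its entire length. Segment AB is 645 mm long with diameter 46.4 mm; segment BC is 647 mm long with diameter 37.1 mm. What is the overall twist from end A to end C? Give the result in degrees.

6.33°

ω = 2π·12.5 = 78.54 rad/s, so T = P/ω = 65.8×10³ / 78.54 = 837.8 N·m.
J_AB = π(0.0464)⁴/32 = 4.55×10^-7 m⁴; J_BC = π(0.0371)⁴/32 = 1.86×10^-7 m⁴.
θ = (T/G)·Σ L_i/J_i = (837.8/37.1×10⁹)·(0.645/4.55×10^-7 + 0.647/1.86×10^-7) = 0.1106 rad.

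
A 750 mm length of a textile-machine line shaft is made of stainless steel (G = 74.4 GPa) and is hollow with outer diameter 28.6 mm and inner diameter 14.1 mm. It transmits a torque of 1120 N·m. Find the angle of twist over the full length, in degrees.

10.5°

J = π(d_o⁴ − d_i⁴)/32 = π(0.0286⁴ − 0.0141⁴)/32 = 6.180×10^-8 m⁴.
θ = T·L/(G·J) = 1120 × 0.750 / (74.4×10⁹ × 6.180×10^-8) = 0.1827 rad.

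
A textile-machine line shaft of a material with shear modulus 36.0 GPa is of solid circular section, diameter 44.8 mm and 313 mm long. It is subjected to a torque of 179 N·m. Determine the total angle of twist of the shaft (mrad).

J = πd⁴/32 = π(0.0448)⁴/32 = 3.955×10^-7 m⁴.
θ = T·L/(G·J) = 179.0 × 0.313 / (36.0×10⁹ × 3.955×10^-7) = 3.935×10^-3 rad.

3.94 mrad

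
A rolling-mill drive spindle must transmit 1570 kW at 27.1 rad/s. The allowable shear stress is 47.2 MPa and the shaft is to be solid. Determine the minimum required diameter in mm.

184 mm

ω = 27.1 rad/s, so T = P/ω = 1570×10³ / 27.10 = 57930 N·m.
For a solid shaft τ_max = 16T/(πd³), so d = (16T/(π τ_allow))^(1/3) = (16·57930/(π·4.72×10^7))^(1/3) = 0.1842 m.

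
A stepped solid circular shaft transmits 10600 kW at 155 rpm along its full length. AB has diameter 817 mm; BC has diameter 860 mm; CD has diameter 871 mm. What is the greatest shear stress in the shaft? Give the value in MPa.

ω = 2π·155/60 = 16.23 rad/s, so T = P/ω = 10600×10³ / 16.23 = 653000 N·m.
Under the same torque, τ_max = 16T/(πd³) is largest where d is smallest — segment AB (d = 817 mm).
τ_max = 16·653000/(π·(0.817)³) = 6.099×10^6 Pa.

6.10 MPa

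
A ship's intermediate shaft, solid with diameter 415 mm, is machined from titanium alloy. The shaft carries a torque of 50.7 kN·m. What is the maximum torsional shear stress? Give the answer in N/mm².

J = πd⁴/32 = π(0.415)⁴/32 = 2.912×10^-3 m⁴.
τ_max = T·r/J = 50700 × 0.207 / 2.912×10^-3 = 3.613×10^6 Pa.

3.61 N/mm²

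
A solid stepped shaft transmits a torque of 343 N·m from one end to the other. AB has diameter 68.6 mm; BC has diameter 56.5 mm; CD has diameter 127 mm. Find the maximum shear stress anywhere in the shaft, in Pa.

9.69e6 Pa

Under the same torque, τ_max = 16T/(πd³) is largest where d is smallest — segment BC (d = 56.5 mm).
τ_max = 16·343.0/(π·(0.0565)³) = 9.685×10^6 Pa.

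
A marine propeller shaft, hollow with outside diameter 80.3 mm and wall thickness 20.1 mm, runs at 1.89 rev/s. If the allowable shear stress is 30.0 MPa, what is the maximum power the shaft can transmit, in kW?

34.0 kW

J = π(d_o⁴ − d_i⁴)/32 = π(0.0803⁴ − 0.0401⁴)/32 = 3.828×10^-6 m⁴.
T_max = τ_allow·J/r = 3.00×10^7 × 3.828×10^-6 / 0.0401 = 2860 N·m.
ω = 2π·1.89 = 11.88 rad/s, so P_max = T_max·ω = 3.397×10^4 W.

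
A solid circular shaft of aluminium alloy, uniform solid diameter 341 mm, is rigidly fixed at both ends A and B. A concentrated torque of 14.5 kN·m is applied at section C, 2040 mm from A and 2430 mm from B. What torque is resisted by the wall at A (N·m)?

7880 N·m

With uniform GJ and both ends fixed, compatibility θ_AC = θ_CB gives T_A·a = T_B·b, together with T_A + T_B = T₀.
T_A = T₀·b/(a+b) = 14500·2430/4470 = 7883 N·m; T_B = 6617 N·m.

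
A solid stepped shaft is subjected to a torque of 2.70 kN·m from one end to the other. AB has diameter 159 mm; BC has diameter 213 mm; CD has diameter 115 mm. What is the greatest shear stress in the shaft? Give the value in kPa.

Under the same torque, τ_max = 16T/(πd³) is largest where d is smallest — segment CD (d = 115 mm).
τ_max = 16·2700/(π·(0.115)³) = 9.041×10^6 Pa.

9040 kPa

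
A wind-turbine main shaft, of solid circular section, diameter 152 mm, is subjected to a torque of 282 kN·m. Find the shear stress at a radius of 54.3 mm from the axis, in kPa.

292000 kPa

J = πd⁴/32 = π(0.152)⁴/32 = 5.241×10^-5 m⁴.
Shear stress varies linearly with radius: τ = T·r/J = 282000 × 0.0543 / 5.241×10^-5 = 2.922×10^8 Pa.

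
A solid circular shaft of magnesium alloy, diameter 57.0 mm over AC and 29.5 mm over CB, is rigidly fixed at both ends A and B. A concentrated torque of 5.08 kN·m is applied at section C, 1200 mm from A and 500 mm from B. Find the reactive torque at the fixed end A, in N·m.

4330 N·m

Compatibility: T_A·a/J_AC = T_B·b/J_CB with T_A + T_B = T₀.
J_AC = 1.04×10^-6 m⁴, J_CB = 7.44×10^-8 m⁴, so T_A = T₀·(J_AC/a)/((J_AC/a)+(J_CB/b)) = 4334 N·m, T_B = 746.2 N·m.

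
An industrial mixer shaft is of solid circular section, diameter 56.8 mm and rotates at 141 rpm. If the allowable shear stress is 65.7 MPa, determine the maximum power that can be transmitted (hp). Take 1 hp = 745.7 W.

46.8 hp

J = πd⁴/32 = π(0.0568)⁴/32 = 1.022×10^-6 m⁴.
T_max = τ_allow·J/r = 6.57×10^7 × 1.022×10^-6 / 0.0284 = 2364 N·m.
ω = 2π·141/60 = 14.77 rad/s, so P_max = T_max·ω = 3.491×10^4 W.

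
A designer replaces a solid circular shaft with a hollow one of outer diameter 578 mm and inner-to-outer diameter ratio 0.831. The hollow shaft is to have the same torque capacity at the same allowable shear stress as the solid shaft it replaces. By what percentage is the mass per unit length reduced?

Equal τ_max and T ⇒ the solid shaft needs d_s³ = d_o³(1−k⁴), so d_s = 578·(1−0.831⁴)^(1/3) = 465.7 mm.
Area ratio A_h/A_s = d_o²(1−k²)/d_s² = (1−k²)/(1−k⁴)^(2/3) = 0.4766.
Mass saving = 1 − 0.4766 = 52.3 %.

52.3 %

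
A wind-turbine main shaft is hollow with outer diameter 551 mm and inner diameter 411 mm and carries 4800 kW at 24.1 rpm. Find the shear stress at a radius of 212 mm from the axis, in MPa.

ω = 2π·24.1/60 = 2.524 rad/s, so T = P/ω = 4800×10³ / 2.524 = 1.902e6 N·m.
J = π(d_o⁴ − d_i⁴)/32 = π(0.551⁴ − 0.411⁴)/32 = 6.248×10^-3 m⁴.
Shear stress varies linearly with radius: τ = T·r/J = 1.902e6 × 0.212 / 6.248×10^-3 = 6.454×10^7 Pa.

64.5 MPa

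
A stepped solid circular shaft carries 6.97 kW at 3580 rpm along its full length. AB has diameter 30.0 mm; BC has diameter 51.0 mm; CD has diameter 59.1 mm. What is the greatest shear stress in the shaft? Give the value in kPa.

3510 kPa

ω = 2π·3580/60 = 374.9 rad/s, so T = P/ω = 6.97×10³ / 374.9 = 18.59 N·m.
Under the same torque, τ_max = 16T/(πd³) is largest where d is smallest — segment AB (d = 30.0 mm).
τ_max = 16·18.59/(π·(0.0300)³) = 3.507×10^6 Pa.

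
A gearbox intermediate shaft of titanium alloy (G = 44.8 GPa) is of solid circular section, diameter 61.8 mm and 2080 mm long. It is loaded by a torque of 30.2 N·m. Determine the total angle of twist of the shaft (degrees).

J = πd⁴/32 = π(0.0618)⁴/32 = 1.432×10^-6 m⁴.
θ = T·L/(G·J) = 30.20 × 2.08 / (44.8×10⁹ × 1.432×10^-6) = 9.791×10^-4 rad.

0.0561°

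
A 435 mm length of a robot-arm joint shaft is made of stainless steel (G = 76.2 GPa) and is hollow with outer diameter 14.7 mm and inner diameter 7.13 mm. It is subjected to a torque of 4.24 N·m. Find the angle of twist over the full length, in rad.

0.00559 rad

J = π(d_o⁴ − d_i⁴)/32 = π(0.0147⁴ − 0.00713⁴)/32 = 4.331×10^-9 m⁴.
θ = T·L/(G·J) = 4.240 × 0.435 / (76.2×10⁹ × 4.331×10^-9) = 5.589×10^-3 rad.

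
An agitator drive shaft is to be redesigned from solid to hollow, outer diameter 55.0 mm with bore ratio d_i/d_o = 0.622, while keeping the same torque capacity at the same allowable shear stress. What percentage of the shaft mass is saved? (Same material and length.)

31.7 %

Equal τ_max and T ⇒ the solid shaft needs d_s³ = d_o³(1−k⁴), so d_s = 55.0·(1−0.622⁴)^(1/3) = 52.11 mm.
Area ratio A_h/A_s = d_o²(1−k²)/d_s² = (1−k²)/(1−k⁴)^(2/3) = 0.6831.
Mass saving = 1 − 0.6831 = 31.7 %.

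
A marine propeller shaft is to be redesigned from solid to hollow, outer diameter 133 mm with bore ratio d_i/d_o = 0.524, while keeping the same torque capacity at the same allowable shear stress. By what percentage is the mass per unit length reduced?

23.6 %

Equal τ_max and T ⇒ the solid shaft needs d_s³ = d_o³(1−k⁴), so d_s = 133·(1−0.524⁴)^(1/3) = 129.6 mm.
Area ratio A_h/A_s = d_o²(1−k²)/d_s² = (1−k²)/(1−k⁴)^(2/3) = 0.7643.
Mass saving = 1 − 0.7643 = 23.6 %.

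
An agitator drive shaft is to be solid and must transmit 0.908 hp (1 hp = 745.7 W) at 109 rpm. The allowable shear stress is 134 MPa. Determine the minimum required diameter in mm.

ω = 2π·109/60 = 11.41 rad/s, so T = P/ω = 0.908×745.7 / 11.41 = 59.32 N·m.
For a solid shaft τ_max = 16T/(πd³), so d = (16T/(π τ_allow))^(1/3) = (16·59.32/(π·1.34×10^8))^(1/3) = 0.01311 m.

13.1 mm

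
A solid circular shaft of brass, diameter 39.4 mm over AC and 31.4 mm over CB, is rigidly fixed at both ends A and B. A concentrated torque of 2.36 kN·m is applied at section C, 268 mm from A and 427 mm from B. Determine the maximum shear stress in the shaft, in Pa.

Compatibility: T_A·a/J_AC = T_B·b/J_CB with T_A + T_B = T₀.
J_AC = 2.37×10^-7 m⁴, J_CB = 9.54×10^-8 m⁴, so T_A = T₀·(J_AC/a)/((J_AC/a)+(J_CB/b)) = 1883 N·m, T_B = 476.8 N·m.
τ in each portion: τ_AC = 1.57×10^8 Pa, τ_CB = 7.84×10^7 Pa; maximum is in AC.
τ_max = T_AC·r/J = 1883·0.0197/2.37×10^-7 = 1.568×10^8 Pa.

1.57e8 Pa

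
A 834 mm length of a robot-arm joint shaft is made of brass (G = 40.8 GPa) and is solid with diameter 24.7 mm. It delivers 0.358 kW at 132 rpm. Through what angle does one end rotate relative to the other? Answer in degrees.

0.830°

ω = 2π·132/60 = 13.82 rad/s, so T = P/ω = 0.358×10³ / 13.82 = 25.90 N·m.
J = πd⁴/32 = π(0.0247)⁴/32 = 3.654×10^-8 m⁴.
θ = T·L/(G·J) = 25.90 × 0.834 / (40.8×10⁹ × 3.654×10^-8) = 0.01449 rad.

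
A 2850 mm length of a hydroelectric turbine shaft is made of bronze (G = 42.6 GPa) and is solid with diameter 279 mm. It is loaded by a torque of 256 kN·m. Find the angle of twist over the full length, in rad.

J = πd⁴/32 = π(0.279)⁴/32 = 5.949×10^-4 m⁴.
θ = T·L/(G·J) = 256000 × 2.85 / (42.6×10⁹ × 5.949×10^-4) = 0.02879 rad.

0.0288 rad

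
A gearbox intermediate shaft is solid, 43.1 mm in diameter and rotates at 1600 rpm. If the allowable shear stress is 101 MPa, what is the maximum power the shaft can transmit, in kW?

J = πd⁴/32 = π(0.0431)⁴/32 = 3.388×10^-7 m⁴.
T_max = τ_allow·J/r = 1.01×10^8 × 3.388×10^-7 / 0.0215 = 1588 N·m.
ω = 2π·1600/60 = 167.6 rad/s, so P_max = T_max·ω = 2.660×10^5 W.

266 kW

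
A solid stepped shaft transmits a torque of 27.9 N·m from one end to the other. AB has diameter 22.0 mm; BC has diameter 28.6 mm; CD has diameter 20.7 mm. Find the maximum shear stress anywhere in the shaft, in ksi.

Under the same torque, τ_max = 16T/(πd³) is largest where d is smallest — segment CD (d = 20.7 mm).
τ_max = 16·27.90/(π·(0.0207)³) = 1.602×10^7 Pa.

2.32 ksi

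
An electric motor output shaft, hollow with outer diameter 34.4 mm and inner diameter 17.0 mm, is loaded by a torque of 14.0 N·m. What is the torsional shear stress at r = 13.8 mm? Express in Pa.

1.49e6 Pa

J = π(d_o⁴ − d_i⁴)/32 = π(0.0344⁴ − 0.0170⁴)/32 = 1.293×10^-7 m⁴.
Shear stress varies linearly with radius: τ = T·r/J = 14.00 × 0.0138 / 1.293×10^-7 = 1.494×10^6 Pa.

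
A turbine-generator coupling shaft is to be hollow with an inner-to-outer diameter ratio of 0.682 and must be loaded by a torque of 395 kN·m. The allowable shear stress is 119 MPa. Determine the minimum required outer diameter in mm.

For a hollow shaft with d_i/d_o = 0.682: τ_max = 16T/(π d_o³ (1−k⁴)), so d_o = [16T/(π τ_allow (1−k⁴))]^(1/3) = [16·395000/(π·1.19×10^8·0.7837)]^(1/3) = 0.2784 m.

278 mm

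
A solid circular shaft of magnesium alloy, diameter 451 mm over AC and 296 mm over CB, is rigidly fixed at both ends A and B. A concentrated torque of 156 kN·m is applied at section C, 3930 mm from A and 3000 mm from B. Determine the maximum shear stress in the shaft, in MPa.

Compatibility: T_A·a/J_AC = T_B·b/J_CB with T_A + T_B = T₀.
J_AC = 4.06×10^-3 m⁴, J_CB = 7.54×10^-4 m⁴, so T_A = T₀·(J_AC/a)/((J_AC/a)+(J_CB/b)) = 125500 N·m, T_B = 30500 N·m.
τ in each portion: τ_AC = 6.97×10^6 Pa, τ_CB = 5.99×10^6 Pa; maximum is in AC.
τ_max = T_AC·r/J = 125500·0.226/4.06×10^-3 = 6.967×10^6 Pa.

6.97 MPa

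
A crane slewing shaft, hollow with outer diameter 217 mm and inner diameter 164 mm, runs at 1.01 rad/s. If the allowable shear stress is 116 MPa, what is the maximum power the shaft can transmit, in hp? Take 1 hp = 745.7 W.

212 hp

J = π(d_o⁴ − d_i⁴)/32 = π(0.217⁴ − 0.164⁴)/32 = 1.467×10^-4 m⁴.
T_max = τ_allow·J/r = 1.16×10^8 × 1.467×10^-4 / 0.108 = 156800 N·m.
ω = 1.01 rad/s, so P_max = T_max·ω = 1.584×10^5 W.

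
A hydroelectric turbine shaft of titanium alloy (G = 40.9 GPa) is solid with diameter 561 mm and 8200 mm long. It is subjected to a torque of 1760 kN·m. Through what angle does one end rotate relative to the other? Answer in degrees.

J = πd⁴/32 = π(0.561)⁴/32 = 9.724×10^-3 m⁴.
θ = T·L/(G·J) = 1.760e6 × 8.20 / (40.9×10⁹ × 9.724×10^-3) = 0.03629 rad.

2.08°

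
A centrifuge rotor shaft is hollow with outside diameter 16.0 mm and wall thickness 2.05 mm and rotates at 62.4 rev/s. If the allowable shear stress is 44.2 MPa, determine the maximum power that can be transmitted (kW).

J = π(d_o⁴ − d_i⁴)/32 = π(0.0160⁴ − 0.0119⁴)/32 = 4.465×10^-9 m⁴.
T_max = τ_allow·J/r = 4.42×10^7 × 4.465×10^-9 / 0.00800 = 24.67 N·m.
ω = 2π·62.4 = 392.1 rad/s, so P_max = T_max·ω = 9673 W.

9.67 kW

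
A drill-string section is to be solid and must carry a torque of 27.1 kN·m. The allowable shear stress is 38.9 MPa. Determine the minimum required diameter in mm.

For a solid shaft τ_max = 16T/(πd³), so d = (16T/(π τ_allow))^(1/3) = (16·27100/(π·3.89×10^7))^(1/3) = 0.1525 m.

153 mm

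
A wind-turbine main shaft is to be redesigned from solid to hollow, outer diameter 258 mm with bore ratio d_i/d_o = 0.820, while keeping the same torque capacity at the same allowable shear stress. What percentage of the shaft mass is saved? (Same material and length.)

Equal τ_max and T ⇒ the solid shaft needs d_s³ = d_o³(1−k⁴), so d_s = 258·(1−0.820⁴)^(1/3) = 211.1 mm.
Area ratio A_h/A_s = d_o²(1−k²)/d_s² = (1−k²)/(1−k⁴)^(2/3) = 0.4893.
Mass saving = 1 − 0.4893 = 51.1 %.

51.1 %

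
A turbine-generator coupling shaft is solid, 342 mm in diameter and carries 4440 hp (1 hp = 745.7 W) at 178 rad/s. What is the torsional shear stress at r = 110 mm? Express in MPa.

1.52 MPa

ω = 178 rad/s, so T = P/ω = 4440×745.7 / 178.0 = 18600 N·m.
J = πd⁴/32 = π(0.342)⁴/32 = 1.343×10^-3 m⁴.
Shear stress varies linearly with radius: τ = T·r/J = 18600 × 0.110 / 1.343×10^-3 = 1.523×10^6 Pa.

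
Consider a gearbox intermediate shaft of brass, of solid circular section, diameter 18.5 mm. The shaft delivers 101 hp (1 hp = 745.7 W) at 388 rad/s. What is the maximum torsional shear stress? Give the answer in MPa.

156 MPa

ω = 388 rad/s, so T = P/ω = 101×745.7 / 388.0 = 194.1 N·m.
J = πd⁴/32 = π(0.0185)⁴/32 = 1.150×10^-8 m⁴.
τ_max = T·r/J = 194.1 × 0.00925 / 1.150×10^-8 = 1.561×10^8 Pa.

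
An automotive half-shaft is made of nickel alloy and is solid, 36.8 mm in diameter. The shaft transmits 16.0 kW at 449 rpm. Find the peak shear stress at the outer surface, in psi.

ω = 2π·449/60 = 47.02 rad/s, so T = P/ω = 16.0×10³ / 47.02 = 340.3 N·m.
J = πd⁴/32 = π(0.0368)⁴/32 = 1.800×10^-7 m⁴.
τ_max = T·r/J = 340.3 × 0.0184 / 1.800×10^-7 = 3.478×10^7 Pa.

5040 psi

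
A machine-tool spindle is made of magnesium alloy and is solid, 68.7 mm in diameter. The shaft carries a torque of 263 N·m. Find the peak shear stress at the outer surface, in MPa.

J = πd⁴/32 = π(0.0687)⁴/32 = 2.187×10^-6 m⁴.
τ_max = T·r/J = 263.0 × 0.0343 / 2.187×10^-6 = 4.131×10^6 Pa.

4.13 MPa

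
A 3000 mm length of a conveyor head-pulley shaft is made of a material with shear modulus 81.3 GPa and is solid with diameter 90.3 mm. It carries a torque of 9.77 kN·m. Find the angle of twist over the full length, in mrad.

55.2 mrad

J = πd⁴/32 = π(0.0903)⁴/32 = 6.528×10^-6 m⁴.
θ = T·L/(G·J) = 9770 × 3.00 / (81.3×10⁹ × 6.528×10^-6) = 0.05523 rad.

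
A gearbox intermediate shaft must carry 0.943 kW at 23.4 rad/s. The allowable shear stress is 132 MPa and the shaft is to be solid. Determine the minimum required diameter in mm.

ω = 23.4 rad/s, so T = P/ω = 0.943×10³ / 23.40 = 40.30 N·m.
For a solid shaft τ_max = 16T/(πd³), so d = (16T/(π τ_allow))^(1/3) = (16·40.30/(π·1.32×10^8))^(1/3) = 0.01159 m.

11.6 mm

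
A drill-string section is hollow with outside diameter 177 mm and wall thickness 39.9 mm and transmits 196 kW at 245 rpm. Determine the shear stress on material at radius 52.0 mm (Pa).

4.54e6 Pa

ω = 2π·245/60 = 25.66 rad/s, so T = P/ω = 196×10³ / 25.66 = 7639 N·m.
J = π(d_o⁴ − d_i⁴)/32 = π(0.177⁴ − 0.0972⁴)/32 = 8.760×10^-5 m⁴.
Shear stress varies linearly with radius: τ = T·r/J = 7639 × 0.0520 / 8.760×10^-5 = 4.535×10^6 Pa.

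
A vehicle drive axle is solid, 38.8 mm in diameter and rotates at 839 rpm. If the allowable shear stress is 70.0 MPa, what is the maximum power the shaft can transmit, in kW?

70.5 kW

J = πd⁴/32 = π(0.0388)⁴/32 = 2.225×10^-7 m⁴.
T_max = τ_allow·J/r = 7.00×10^7 × 2.225×10^-7 / 0.0194 = 802.8 N·m.
ω = 2π·839/60 = 87.86 rad/s, so P_max = T_max·ω = 7.054×10^4 W.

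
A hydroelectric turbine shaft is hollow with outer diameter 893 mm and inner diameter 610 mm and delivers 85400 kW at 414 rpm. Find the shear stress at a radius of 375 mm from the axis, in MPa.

ω = 2π·414/60 = 43.35 rad/s, so T = P/ω = 85400×10³ / 43.35 = 1.970e6 N·m.
J = π(d_o⁴ − d_i⁴)/32 = π(0.893⁴ − 0.610⁴)/32 = 0.04884 m⁴.
Shear stress varies linearly with radius: τ = T·r/J = 1.970e6 × 0.375 / 0.04884 = 1.513×10^7 Pa.

15.1 MPa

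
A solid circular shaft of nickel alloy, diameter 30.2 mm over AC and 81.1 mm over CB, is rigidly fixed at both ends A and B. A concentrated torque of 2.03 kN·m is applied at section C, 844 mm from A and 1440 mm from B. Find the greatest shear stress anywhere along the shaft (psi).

Compatibility: T_A·a/J_AC = T_B·b/J_CB with T_A + T_B = T₀.
J_AC = 8.17×10^-8 m⁴, J_CB = 4.25×10^-6 m⁴, so T_A = T₀·(J_AC/a)/((J_AC/a)+(J_CB/b)) = 64.48 N·m, T_B = 1966 N·m.
τ in each portion: τ_AC = 1.19×10^7 Pa, τ_CB = 1.88×10^7 Pa; maximum is in CB.
τ_max = T_CB·r/J = 1966·0.0405/4.25×10^-6 = 1.877×10^7 Pa.

2720 psi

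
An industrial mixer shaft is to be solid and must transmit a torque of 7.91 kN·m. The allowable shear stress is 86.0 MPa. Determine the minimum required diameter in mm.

For a solid shaft τ_max = 16T/(πd³), so d = (16T/(π τ_allow))^(1/3) = (16·7910/(π·8.60×10^7))^(1/3) = 0.07766 m.

77.7 mm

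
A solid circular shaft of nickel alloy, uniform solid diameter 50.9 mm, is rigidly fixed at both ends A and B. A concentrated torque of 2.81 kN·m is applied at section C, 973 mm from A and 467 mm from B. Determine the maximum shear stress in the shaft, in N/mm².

With uniform GJ and both ends fixed, compatibility θ_AC = θ_CB gives T_A·a = T_B·b, together with T_A + T_B = T₀.
T_A = T₀·b/(a+b) = 2810·467/1440 = 911.3 N·m; T_B = 1899 N·m.
τ in each portion: τ_AC = 3.52×10^7 Pa, τ_CB = 7.33×10^7 Pa; maximum is in CB.
τ_max = T_CB·r/J = 1899·0.0255/6.59×10^-7 = 7.333×10^7 Pa.

73.3 N/mm²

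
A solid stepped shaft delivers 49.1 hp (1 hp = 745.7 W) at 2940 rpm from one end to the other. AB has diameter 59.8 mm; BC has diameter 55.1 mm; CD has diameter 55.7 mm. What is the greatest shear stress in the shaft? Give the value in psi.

ω = 2π·2940/60 = 307.9 rad/s, so T = P/ω = 49.1×745.7 / 307.9 = 118.9 N·m.
Under the same torque, τ_max = 16T/(πd³) is largest where d is smallest — segment BC (d = 55.1 mm).
τ_max = 16·118.9/(π·(0.0551)³) = 3.621×10^6 Pa.

525 psi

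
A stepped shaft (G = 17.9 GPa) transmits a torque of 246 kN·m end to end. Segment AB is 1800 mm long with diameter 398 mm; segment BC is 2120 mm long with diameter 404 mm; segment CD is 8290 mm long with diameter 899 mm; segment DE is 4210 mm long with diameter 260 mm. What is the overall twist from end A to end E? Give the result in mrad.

152 mrad

J_AB = π(0.398)⁴/32 = 2.46×10^-3 m⁴; J_BC = π(0.404)⁴/32 = 2.62×10^-3 m⁴; J_CD = π(0.899)⁴/32 = 0.0641 m⁴; J_DE = π(0.260)⁴/32 = 4.49×10^-4 m⁴.
θ = (T/G)·Σ L_i/J_i = (246000/17.9×10⁹)·(1.80/2.46×10^-3 + 2.12/2.62×10^-3 + 8.29/0.0641 + 4.21/4.49×10^-4) = 0.1519 rad.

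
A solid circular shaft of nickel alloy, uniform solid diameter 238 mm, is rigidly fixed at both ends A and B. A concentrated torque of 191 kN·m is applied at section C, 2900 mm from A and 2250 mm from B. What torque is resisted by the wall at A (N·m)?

With uniform GJ and both ends fixed, compatibility θ_AC = θ_CB gives T_A·a = T_B·b, together with T_A + T_B = T₀.
T_A = T₀·b/(a+b) = 191000·2250/5150 = 83450 N·m; T_B = 107600 N·m.

83400 N·m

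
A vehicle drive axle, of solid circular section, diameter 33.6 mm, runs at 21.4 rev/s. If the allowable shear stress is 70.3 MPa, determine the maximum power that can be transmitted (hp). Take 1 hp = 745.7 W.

J = πd⁴/32 = π(0.0336)⁴/32 = 1.251×10^-7 m⁴.
T_max = τ_allow·J/r = 7.03×10^7 × 1.251×10^-7 / 0.0168 = 523.6 N·m.
ω = 2π·21.4 = 134.5 rad/s, so P_max = T_max·ω = 7.040×10^4 W.

94.4 hp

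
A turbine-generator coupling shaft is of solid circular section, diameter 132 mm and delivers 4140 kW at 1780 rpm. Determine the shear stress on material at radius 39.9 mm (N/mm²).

ω = 2π·1780/60 = 186.4 rad/s, so T = P/ω = 4140×10³ / 186.4 = 22210 N·m.
J = πd⁴/32 = π(0.132)⁴/32 = 2.981×10^-5 m⁴.
Shear stress varies linearly with radius: τ = T·r/J = 22210 × 0.0399 / 2.981×10^-5 = 2.973×10^7 Pa.

29.7 N/mm²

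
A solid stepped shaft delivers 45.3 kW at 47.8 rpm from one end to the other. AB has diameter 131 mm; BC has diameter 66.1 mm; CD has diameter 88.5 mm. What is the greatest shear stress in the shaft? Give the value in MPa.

ω = 2π·47.8/60 = 5.006 rad/s, so T = P/ω = 45.3×10³ / 5.006 = 9050 N·m.
Under the same torque, τ_max = 16T/(πd³) is largest where d is smallest — segment BC (d = 66.1 mm).
τ_max = 16·9050/(π·(0.0661)³) = 1.596×10^8 Pa.

160 MPa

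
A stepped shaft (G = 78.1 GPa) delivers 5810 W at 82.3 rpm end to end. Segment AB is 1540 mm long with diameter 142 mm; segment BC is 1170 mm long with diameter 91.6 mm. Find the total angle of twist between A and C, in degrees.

0.103°

ω = 2π·82.3/60 = 8.618 rad/s, so T = P/ω = 5810 / 8.618 = 674.1 N·m.
J_AB = π(0.142)⁴/32 = 3.99×10^-5 m⁴; J_BC = π(0.0916)⁴/32 = 6.91×10^-6 m⁴.
θ = (T/G)·Σ L_i/J_i = (674.1/78.1×10⁹)·(1.54/3.99×10^-5 + 1.17/6.91×10^-6) = 1.794×10^-3 rad.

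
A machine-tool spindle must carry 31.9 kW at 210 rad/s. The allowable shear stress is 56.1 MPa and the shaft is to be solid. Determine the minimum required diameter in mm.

24.0 mm

ω = 210 rad/s, so T = P/ω = 31.9×10³ / 210.0 = 151.9 N·m.
For a solid shaft τ_max = 16T/(πd³), so d = (16T/(π τ_allow))^(1/3) = (16·151.9/(π·5.61×10^7))^(1/3) = 0.02398 m.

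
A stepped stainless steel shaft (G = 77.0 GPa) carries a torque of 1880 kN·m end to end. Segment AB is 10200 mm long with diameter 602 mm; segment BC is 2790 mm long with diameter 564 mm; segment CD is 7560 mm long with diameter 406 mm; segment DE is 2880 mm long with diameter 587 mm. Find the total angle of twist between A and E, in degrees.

5.81°

J_AB = π(0.602)⁴/32 = 0.0129 m⁴; J_BC = π(0.564)⁴/32 = 9.93×10^-3 m⁴; J_CD = π(0.406)⁴/32 = 2.67×10^-3 m⁴; J_DE = π(0.587)⁴/32 = 0.0117 m⁴.
θ = (T/G)·Σ L_i/J_i = (1.880e6/77.0×10⁹)·(10.2/0.0129 + 2.79/9.93×10^-3 + 7.56/2.67×10^-3 + 2.88/0.0117) = 0.1014 rad.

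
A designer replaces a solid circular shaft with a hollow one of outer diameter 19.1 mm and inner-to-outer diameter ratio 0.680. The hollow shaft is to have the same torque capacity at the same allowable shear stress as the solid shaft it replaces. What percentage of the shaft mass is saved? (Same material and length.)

Equal τ_max and T ⇒ the solid shaft needs d_s³ = d_o³(1−k⁴), so d_s = 19.1·(1−0.680⁴)^(1/3) = 17.63 mm.
Area ratio A_h/A_s = d_o²(1−k²)/d_s² = (1−k²)/(1−k⁴)^(2/3) = 0.6311.
Mass saving = 1 − 0.6311 = 36.9 %.

36.9 %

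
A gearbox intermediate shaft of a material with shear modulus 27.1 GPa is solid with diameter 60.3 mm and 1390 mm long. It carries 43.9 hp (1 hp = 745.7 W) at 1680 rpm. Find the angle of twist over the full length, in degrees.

ω = 2π·1680/60 = 175.9 rad/s, so T = P/ω = 43.9×745.7 / 175.9 = 186.1 N·m.
J = πd⁴/32 = π(0.0603)⁴/32 = 1.298×10^-6 m⁴.
θ = T·L/(G·J) = 186.1 × 1.39 / (27.1×10⁹ × 1.298×10^-6) = 7.353×10^-3 rad.

0.421°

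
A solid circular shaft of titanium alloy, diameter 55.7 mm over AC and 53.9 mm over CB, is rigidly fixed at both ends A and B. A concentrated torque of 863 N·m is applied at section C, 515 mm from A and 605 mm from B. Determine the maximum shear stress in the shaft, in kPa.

Compatibility: T_A·a/J_AC = T_B·b/J_CB with T_A + T_B = T₀.
J_AC = 9.45×10^-7 m⁴, J_CB = 8.29×10^-7 m⁴, so T_A = T₀·(J_AC/a)/((J_AC/a)+(J_CB/b)) = 494.2 N·m, T_B = 368.8 N·m.
τ in each portion: τ_AC = 1.46×10^7 Pa, τ_CB = 1.20×10^7 Pa; maximum is in AC.
τ_max = T_AC·r/J = 494.2·0.0278/9.45×10^-7 = 1.456×10^7 Pa.

14600 kPa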